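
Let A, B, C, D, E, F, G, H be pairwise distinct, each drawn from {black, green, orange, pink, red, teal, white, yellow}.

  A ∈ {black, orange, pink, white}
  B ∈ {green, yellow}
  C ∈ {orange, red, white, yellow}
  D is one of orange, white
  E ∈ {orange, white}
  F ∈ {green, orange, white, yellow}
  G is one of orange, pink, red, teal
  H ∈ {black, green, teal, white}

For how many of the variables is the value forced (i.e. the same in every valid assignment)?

1

D and E share exactly the 2 values {orange, white}; by pigeonhole those values go to them, so strike orange, white from A, C, F, G, H.
B and F share exactly the 2 values {green, yellow}; by pigeonhole those values go to them, so strike green, yellow from C, H.
C has just one choice, so C = red. Strike red from G.
Determined: C=red. The other variables each still have more than one consistent value. That makes 1.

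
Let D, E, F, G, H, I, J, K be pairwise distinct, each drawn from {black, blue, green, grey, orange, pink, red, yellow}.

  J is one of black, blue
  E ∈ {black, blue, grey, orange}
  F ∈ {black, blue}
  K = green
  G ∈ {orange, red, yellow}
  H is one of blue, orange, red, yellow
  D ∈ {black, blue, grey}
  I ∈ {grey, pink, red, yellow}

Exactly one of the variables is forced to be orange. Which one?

E

K must be green (only option left).
The 7 still-open variables draw from only 7 values {black, blue, grey, orange, pink, red, yellow}, so each is used; only I can be pink, hence I = pink.
The 2 variables F and J are confined to {black, blue}, which locks those values in; drop them from D, E, H.
D's domain is down to {grey}, so D = grey. Strike grey from E.
So orange goes to E.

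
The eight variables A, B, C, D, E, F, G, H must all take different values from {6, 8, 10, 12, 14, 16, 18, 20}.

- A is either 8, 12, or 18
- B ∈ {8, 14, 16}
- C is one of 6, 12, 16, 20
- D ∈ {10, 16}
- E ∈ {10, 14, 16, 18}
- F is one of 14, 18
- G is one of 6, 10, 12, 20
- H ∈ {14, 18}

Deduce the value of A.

The 2 variables F and H are confined to {14, 18}, which locks those values in; drop them from A, B, E.
D and E share exactly the 2 values {10, 16}; by pigeonhole those values go to them, so strike 10, 16 from B, C, G.
B's domain is down to {8}, so B = 8. Strike 8 from A.
So A = 12.

12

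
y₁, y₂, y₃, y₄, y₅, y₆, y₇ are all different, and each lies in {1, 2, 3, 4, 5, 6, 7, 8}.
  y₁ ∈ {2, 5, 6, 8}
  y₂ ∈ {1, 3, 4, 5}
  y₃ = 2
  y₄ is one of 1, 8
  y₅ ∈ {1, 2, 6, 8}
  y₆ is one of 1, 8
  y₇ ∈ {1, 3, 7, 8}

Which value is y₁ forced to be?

y₃ must be 2 (only option left). Eliminate 2 elsewhere: y₁, y₅.
y₄ and y₆ between them cover only {1, 8} — a naked pair. Remove those values from y₁, y₂, y₅, y₇.
y₅ has just one choice, so y₅ = 6. Eliminate 6 elsewhere: y₁.
So y₁ = 5.

5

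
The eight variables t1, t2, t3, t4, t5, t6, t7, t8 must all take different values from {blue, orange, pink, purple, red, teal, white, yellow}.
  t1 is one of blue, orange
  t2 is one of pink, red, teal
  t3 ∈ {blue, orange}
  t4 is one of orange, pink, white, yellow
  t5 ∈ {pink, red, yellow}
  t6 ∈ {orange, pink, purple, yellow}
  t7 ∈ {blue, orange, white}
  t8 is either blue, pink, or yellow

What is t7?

Among the 8 variables, purple fits only t6 (and all 8 values in {blue, orange, pink, purple, red, teal, white, yellow} must be used), so t6 = purple.
Among the 7 still-open variables, teal fits only t2 (and all 7 values in {blue, orange, pink, red, teal, white, yellow} must be used), so t2 = teal.
The 6 still-open variables together cover exactly {blue, orange, pink, red, white, yellow} — 6 values for 6 variables — and red appears only in t5's list, so t5 = red.
t1 and t3 between them cover only {blue, orange} — a naked pair. Remove those values from t4, t7, t8.
So t7 = white.

white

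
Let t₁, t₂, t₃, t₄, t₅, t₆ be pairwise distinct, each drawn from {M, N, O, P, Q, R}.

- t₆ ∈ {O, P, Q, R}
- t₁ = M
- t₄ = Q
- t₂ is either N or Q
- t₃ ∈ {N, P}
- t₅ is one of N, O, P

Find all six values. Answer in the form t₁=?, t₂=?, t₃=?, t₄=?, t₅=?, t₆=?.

t₁=M, t₂=N, t₃=P, t₄=Q, t₅=O, t₆=R

t₁ has just one choice, so t₁ = M.
That leaves t₄ = Q. Strike Q from t₂, t₆.
That leaves t₂ = N. Remove N from t₃, t₅.
t₃ must be P (only option left). Strike P from t₅, t₆.
t₅'s domain is down to {O}, so t₅ = O. Eliminate O elsewhere: t₆.
That leaves t₆ = R.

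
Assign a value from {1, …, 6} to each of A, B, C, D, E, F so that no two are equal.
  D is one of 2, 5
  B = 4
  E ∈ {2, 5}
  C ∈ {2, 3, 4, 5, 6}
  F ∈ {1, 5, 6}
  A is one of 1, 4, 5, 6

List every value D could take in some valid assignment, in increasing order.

2, 5

B's domain is down to {4}, so B = 4. Remove 4 from A, C.
The 5 still-open variables draw from only 5 values {1, 2, 3, 5, 6}, so each is used; only C can be 3, hence C = 3.
D and E share exactly the 2 values {2, 5}; by pigeonhole those values go to them, so strike 2, 5 from A, F.
No further eliminations apply; D can still be any of 2, 5.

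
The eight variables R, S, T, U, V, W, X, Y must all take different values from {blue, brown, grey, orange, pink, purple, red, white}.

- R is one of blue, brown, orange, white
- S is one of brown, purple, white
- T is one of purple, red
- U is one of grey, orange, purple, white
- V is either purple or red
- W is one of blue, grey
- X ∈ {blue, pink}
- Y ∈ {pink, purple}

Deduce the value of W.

The 2 variables T and V are confined to {purple, red}, which locks those values in; drop them from S, U, Y.
Y must be pink (only option left). So X can't be pink.
X has just one choice, so X = blue. So R, W can't be blue.
So W = grey.

grey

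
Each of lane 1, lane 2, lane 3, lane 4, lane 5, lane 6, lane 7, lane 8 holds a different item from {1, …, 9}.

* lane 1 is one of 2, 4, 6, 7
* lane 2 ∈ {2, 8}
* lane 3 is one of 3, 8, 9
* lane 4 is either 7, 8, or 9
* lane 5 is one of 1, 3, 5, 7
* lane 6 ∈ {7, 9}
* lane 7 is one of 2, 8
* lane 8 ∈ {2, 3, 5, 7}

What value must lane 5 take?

The 2 variables lane 2 and lane 7 are confined to {2, 8}, which locks those values in; drop them from lane 1, lane 3, lane 4, lane 8.
lane 4 and lane 6 between them cover only {7, 9} — a naked pair. Remove those values from lane 1, lane 3, lane 5, lane 8.
lane 3 must be 3 (only option left). Remove 3 from lane 5, lane 8.
That leaves lane 8 = 5. Remove 5 from lane 5.
So lane 5 = 1.

1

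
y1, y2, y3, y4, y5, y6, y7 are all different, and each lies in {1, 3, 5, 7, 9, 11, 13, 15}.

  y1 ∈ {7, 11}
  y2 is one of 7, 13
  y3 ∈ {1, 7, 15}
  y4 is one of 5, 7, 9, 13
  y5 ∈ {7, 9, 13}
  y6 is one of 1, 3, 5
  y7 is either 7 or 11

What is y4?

y1 and y7 between them cover only {7, 11} — a naked pair. Remove those values from y2, y3, y4, y5.
That leaves y2 = 13. So y4, y5 can't be 13.
That leaves y5 = 9. So y4 can't be 9.
So y4 = 5.

5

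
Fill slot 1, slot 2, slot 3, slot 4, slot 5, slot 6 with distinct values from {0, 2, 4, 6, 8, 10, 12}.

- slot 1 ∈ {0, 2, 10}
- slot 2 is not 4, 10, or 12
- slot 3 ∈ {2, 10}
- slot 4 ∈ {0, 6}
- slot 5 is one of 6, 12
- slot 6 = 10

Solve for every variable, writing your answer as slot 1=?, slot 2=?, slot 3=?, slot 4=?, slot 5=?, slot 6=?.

slot 1=0, slot 2=8, slot 3=2, slot 4=6, slot 5=12, slot 6=10

slot 6 has just one choice, so slot 6 = 10. Remove 10 from slot 1, slot 3.
slot 3 has just one choice, so slot 3 = 2. Strike 2 from slot 1, slot 2.
slot 1 has just one choice, so slot 1 = 0. So slot 2, slot 4 can't be 0.
slot 4 must be 6 (only option left). So slot 2, slot 5 can't be 6.
slot 5's domain is down to {12}, so slot 5 = 12.
slot 2 must be 8 (only option left).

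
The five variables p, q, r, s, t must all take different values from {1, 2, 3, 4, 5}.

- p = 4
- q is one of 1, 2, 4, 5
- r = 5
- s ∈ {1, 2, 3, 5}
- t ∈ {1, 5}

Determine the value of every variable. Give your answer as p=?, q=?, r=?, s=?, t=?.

p's domain is down to {4}, so p = 4. Eliminate 4 elsewhere: q.
r must be 5 (only option left). Remove 5 from q, s, t.
t's domain is down to {1}, so t = 1. Strike 1 from q, s.
q has just one choice, so q = 2. Strike 2 from s.
s's domain is down to {3}, so s = 3.

p=4, q=2, r=5, s=3, t=1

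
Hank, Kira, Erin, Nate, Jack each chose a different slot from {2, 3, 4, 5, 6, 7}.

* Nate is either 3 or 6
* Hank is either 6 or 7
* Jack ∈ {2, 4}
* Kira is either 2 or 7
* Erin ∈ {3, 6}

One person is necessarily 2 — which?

The 5 variables together cover exactly {2, 3, 4, 6, 7} — 5 values for 5 variables — and 4 appears only in Jack's list, so Jack = 4.
The 4 still-open variables draw from only 4 values {2, 3, 6, 7}, so each is used; only Kira can be 2, hence Kira = 2.

Kira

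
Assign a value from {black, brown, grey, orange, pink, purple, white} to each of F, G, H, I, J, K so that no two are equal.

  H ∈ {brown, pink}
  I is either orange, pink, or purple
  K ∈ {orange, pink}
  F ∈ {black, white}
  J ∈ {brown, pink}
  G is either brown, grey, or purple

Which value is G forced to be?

H and J between them cover only {brown, pink} — a naked pair. Remove those values from G, I, K.
K has just one choice, so K = orange. Eliminate orange elsewhere: I.
I has just one choice, so I = purple. So G can't be purple.
So G = grey.

grey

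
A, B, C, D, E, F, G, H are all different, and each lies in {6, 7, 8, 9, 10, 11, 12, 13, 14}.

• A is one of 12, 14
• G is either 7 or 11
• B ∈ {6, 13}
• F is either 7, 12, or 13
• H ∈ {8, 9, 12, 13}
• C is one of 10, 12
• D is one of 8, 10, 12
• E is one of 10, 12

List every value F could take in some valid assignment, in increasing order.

7, 13

C and E share exactly the 2 values {10, 12}; by pigeonhole those values go to them, so strike 10, 12 from A, D, F, H.
That leaves A = 14.
That leaves D = 8. So H can't be 8.
No further eliminations apply; F can still be any of 7, 13.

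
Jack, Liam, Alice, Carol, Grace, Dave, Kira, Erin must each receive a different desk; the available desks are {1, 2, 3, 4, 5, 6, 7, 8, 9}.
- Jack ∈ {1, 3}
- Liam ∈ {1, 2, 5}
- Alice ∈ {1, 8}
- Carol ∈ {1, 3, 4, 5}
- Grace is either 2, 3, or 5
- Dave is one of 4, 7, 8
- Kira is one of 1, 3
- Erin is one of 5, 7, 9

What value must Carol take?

4

Among the 8 variables, 9 fits only Erin (and all 8 values in {1, 2, 3, 4, 5, 7, 8, 9} must be used), so Erin = 9.
The 7 still-open variables together cover exactly {1, 2, 3, 4, 5, 7, 8} — 7 values for 7 variables — and 7 appears only in Dave's list, so Dave = 7.
The 6 still-open variables draw from only 6 values {1, 2, 3, 4, 5, 8}, so each is used; only Carol can be 4, hence Carol = 4.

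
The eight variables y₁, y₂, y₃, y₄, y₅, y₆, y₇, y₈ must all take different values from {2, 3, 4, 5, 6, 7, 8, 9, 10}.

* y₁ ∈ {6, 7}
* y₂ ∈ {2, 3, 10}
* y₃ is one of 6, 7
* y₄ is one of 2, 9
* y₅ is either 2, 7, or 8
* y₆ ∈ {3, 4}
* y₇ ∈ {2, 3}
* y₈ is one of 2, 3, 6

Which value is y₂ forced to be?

10

The 8 variables together cover exactly {2, 3, 4, 6, 7, 8, 9, 10} — 8 values for 8 variables — and 4 appears only in y₆'s list, so y₆ = 4.
The 7 still-open variables draw from only 7 values {2, 3, 6, 7, 8, 9, 10}, so each is used; only y₅ can be 8, hence y₅ = 8.
The 6 still-open variables together cover exactly {2, 3, 6, 7, 9, 10} — 6 values for 6 variables — and 9 appears only in y₄'s list, so y₄ = 9.
Among the 5 still-open variables, 10 fits only y₂ (and all 5 values in {2, 3, 6, 7, 10} must be used), so y₂ = 10.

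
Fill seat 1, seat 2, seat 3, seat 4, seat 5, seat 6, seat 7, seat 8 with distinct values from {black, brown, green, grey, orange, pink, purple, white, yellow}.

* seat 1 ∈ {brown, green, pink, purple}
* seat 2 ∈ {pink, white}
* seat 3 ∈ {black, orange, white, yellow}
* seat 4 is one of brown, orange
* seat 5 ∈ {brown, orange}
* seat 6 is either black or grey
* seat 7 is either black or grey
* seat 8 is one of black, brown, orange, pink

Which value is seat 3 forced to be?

seat 4 and seat 5 between them cover only {brown, orange} — a naked pair. Remove those values from seat 1, seat 3, seat 8.
seat 6 and seat 7 between them cover only {black, grey} — a naked pair. Remove those values from seat 3, seat 8.
seat 8 must be pink (only option left). Eliminate pink elsewhere: seat 1, seat 2.
That leaves seat 2 = white. Remove white from seat 3.
So seat 3 = yellow.

yellow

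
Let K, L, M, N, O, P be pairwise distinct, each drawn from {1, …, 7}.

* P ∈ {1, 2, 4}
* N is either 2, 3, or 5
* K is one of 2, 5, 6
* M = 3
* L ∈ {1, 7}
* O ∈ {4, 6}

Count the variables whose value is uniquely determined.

1

M must be 3 (only option left). So N can't be 3.
Determined: M=3. The other variables each still have more than one consistent value. That makes 1.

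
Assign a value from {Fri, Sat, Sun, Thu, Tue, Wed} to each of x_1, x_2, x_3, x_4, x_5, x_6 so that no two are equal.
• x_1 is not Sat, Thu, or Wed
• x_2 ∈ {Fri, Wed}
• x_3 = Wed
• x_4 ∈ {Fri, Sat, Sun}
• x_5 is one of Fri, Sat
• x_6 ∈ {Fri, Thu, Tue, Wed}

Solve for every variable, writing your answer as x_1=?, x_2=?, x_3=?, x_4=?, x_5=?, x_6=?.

x_3 must be Wed (only option left). Remove Wed from x_2, x_6.
That leaves x_2 = Fri. Strike Fri from x_1, x_4, x_5, x_6.
x_5 has just one choice, so x_5 = Sat. So x_4 can't be Sat.
x_4's domain is down to {Sun}, so x_4 = Sun. Strike Sun from x_1.
That leaves x_1 = Tue. Eliminate Tue elsewhere: x_6.
x_6's domain is down to {Thu}, so x_6 = Thu.

x_1=Tue, x_2=Fri, x_3=Wed, x_4=Sun, x_5=Sat, x_6=Thu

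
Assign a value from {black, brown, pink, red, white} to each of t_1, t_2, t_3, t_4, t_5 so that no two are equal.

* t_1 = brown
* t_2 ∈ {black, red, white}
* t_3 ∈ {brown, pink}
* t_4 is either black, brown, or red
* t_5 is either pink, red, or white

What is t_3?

t_1's domain is down to {brown}, so t_1 = brown. Remove brown from t_3, t_4.
So t_3 = pink.

pink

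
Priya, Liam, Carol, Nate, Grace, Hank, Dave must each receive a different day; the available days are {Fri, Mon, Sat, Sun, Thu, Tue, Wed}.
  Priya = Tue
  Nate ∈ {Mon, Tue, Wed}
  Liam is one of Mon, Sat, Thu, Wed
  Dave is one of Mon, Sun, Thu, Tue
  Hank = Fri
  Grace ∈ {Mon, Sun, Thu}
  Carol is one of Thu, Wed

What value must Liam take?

Sat

Priya's domain is down to {Tue}, so Priya = Tue. Remove Tue from Nate, Dave.
That leaves Hank = Fri.
The 5 still-open variables together cover exactly {Mon, Sat, Sun, Thu, Wed} — 5 values for 5 variables — and Sat appears only in Liam's list, so Liam = Sat.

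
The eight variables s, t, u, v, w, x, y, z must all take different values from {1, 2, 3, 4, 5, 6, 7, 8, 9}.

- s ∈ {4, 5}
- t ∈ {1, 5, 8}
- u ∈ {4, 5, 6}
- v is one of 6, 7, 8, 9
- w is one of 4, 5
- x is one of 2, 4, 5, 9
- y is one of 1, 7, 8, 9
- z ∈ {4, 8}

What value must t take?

The 8 variables draw from only 8 values {1, 2, 4, 5, 6, 7, 8, 9}, so each is used; only x can be 2, hence x = 2.
s and w share exactly the 2 values {4, 5}; by pigeonhole those values go to them, so strike 4, 5 from t, u, z.
u's domain is down to {6}, so u = 6. So v can't be 6.
z must be 8 (only option left). Strike 8 from t, v, y.
So t = 1.

1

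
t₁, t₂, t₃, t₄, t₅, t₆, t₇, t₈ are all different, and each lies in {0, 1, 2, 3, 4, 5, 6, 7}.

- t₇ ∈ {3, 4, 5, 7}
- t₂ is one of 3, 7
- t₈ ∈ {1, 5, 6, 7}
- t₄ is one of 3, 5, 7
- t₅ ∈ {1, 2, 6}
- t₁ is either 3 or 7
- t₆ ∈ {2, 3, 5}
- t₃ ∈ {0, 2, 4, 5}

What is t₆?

2

The 8 variables draw from only 8 values {0, 1, 2, 3, 4, 5, 6, 7}, so each is used; only t₃ can be 0, hence t₃ = 0.
The 7 still-open variables together cover exactly {1, 2, 3, 4, 5, 6, 7} — 7 values for 7 variables — and 4 appears only in t₇'s list, so t₇ = 4.
t₁ and t₂ between them cover only {3, 7} — a naked pair. Remove those values from t₄, t₆, t₈.
That leaves t₄ = 5. So t₆, t₈ can't be 5.
So t₆ = 2.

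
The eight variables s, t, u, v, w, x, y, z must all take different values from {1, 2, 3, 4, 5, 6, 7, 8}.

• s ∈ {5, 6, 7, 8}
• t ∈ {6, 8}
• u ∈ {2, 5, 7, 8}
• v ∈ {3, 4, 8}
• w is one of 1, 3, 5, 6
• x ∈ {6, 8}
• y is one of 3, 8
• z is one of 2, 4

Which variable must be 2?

z

The 8 variables together cover exactly {1, 2, 3, 4, 5, 6, 7, 8} — 8 values for 8 variables — and 1 appears only in w's list, so w = 1.
t and x between them cover only {6, 8} — a naked pair. Remove those values from s, u, v, y.
That leaves y = 3. Strike 3 from v.
v must be 4 (only option left). Strike 4 from z.
So 2 goes to z.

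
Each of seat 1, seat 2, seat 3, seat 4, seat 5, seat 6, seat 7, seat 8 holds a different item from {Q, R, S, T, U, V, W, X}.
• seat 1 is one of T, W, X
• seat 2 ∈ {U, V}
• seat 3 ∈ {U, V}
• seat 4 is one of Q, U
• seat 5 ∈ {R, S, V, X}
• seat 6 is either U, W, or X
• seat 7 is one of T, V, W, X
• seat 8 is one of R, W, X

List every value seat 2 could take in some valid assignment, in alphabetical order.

U, V

Among the 8 variables, Q fits only seat 4 (and all 8 values in {Q, R, S, T, U, V, W, X} must be used), so seat 4 = Q.
Among the 7 still-open variables, S fits only seat 5 (and all 7 values in {R, S, T, U, V, W, X} must be used), so seat 5 = S.
The 6 still-open variables draw from only 6 values {R, T, U, V, W, X}, so each is used; only seat 8 can be R, hence seat 8 = R.
The 2 variables seat 2 and seat 3 are confined to {U, V}, which locks those values in; drop them from seat 6, seat 7.
No further eliminations apply; seat 2 can still be any of U, V.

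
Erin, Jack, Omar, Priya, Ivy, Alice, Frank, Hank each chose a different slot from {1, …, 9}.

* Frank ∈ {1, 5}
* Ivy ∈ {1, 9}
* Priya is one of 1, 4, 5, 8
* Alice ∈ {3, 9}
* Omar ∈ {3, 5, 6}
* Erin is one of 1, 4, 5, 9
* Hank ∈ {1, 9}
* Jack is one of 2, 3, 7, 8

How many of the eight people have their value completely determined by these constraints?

5

Ivy and Hank share exactly the 2 values {1, 9}; by pigeonhole those values go to them, so strike 1, 9 from Erin, Priya, Alice, Frank.
Alice has just one choice, so Alice = 3. Eliminate 3 elsewhere: Jack, Omar.
Frank has just one choice, so Frank = 5. Eliminate 5 elsewhere: Erin, Omar, Priya.
Erin's domain is down to {4}, so Erin = 4. Eliminate 4 elsewhere: Priya.
Omar must be 6 (only option left).
That leaves Priya = 8. Remove 8 from Jack.
Determined: Erin=4, Omar=6, Priya=8, Alice=3, Frank=5. The other people each still have more than one consistent value. That makes 5.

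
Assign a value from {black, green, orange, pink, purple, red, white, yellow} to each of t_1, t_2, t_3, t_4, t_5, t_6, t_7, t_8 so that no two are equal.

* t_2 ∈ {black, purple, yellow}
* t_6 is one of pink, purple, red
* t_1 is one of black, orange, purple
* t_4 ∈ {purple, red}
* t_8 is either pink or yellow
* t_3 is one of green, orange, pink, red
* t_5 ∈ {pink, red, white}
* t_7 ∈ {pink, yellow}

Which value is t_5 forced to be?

The 8 variables together cover exactly {black, green, orange, pink, purple, red, white, yellow} — 8 values for 8 variables — and green appears only in t_3's list, so t_3 = green.
The 7 still-open variables together cover exactly {black, orange, pink, purple, red, white, yellow} — 7 values for 7 variables — and orange appears only in t_1's list, so t_1 = orange.
Among the 6 still-open variables, black fits only t_2 (and all 6 values in {black, pink, purple, red, white, yellow} must be used), so t_2 = black.
The 5 still-open variables together cover exactly {pink, purple, red, white, yellow} — 5 values for 5 variables — and white appears only in t_5's list, so t_5 = white.

white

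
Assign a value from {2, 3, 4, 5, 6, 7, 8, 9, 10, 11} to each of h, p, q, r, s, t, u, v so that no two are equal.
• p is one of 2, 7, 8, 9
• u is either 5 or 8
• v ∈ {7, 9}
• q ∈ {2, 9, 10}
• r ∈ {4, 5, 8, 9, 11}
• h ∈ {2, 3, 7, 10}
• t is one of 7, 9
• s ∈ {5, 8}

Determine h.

The 2 variables s and u are confined to {5, 8}, which locks those values in; drop them from p, r.
The 2 variables t and v are confined to {7, 9}, which locks those values in; drop them from h, p, q, r.
p's domain is down to {2}, so p = 2. Remove 2 from h, q.
That leaves q = 10. Strike 10 from h.
So h = 3.

3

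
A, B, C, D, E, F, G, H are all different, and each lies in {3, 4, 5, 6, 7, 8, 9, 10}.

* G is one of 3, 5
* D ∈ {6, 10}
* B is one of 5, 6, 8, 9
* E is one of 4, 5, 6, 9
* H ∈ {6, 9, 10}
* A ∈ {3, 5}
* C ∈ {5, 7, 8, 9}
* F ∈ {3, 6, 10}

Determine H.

9

The 8 variables draw from only 8 values {3, 4, 5, 6, 7, 8, 9, 10}, so each is used; only E can be 4, hence E = 4.
The 7 still-open variables together cover exactly {3, 5, 6, 7, 8, 9, 10} — 7 values for 7 variables — and 7 appears only in C's list, so C = 7.
Among the 6 still-open variables, 8 fits only B (and all 6 values in {3, 5, 6, 8, 9, 10} must be used), so B = 8.
The 5 still-open variables together cover exactly {3, 5, 6, 9, 10} — 5 values for 5 variables — and 9 appears only in H's list, so H = 9.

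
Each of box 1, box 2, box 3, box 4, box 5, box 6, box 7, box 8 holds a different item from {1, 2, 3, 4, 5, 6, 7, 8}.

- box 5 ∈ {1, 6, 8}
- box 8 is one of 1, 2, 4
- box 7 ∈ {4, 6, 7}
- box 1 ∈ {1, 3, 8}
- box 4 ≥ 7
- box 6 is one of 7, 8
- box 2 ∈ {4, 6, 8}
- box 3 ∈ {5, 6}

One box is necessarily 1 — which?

box 5

The 8 variables together cover exactly {1, 2, 3, 4, 5, 6, 7, 8} — 8 values for 8 variables — and 2 appears only in box 8's list, so box 8 = 2.
The 7 still-open variables together cover exactly {1, 3, 4, 5, 6, 7, 8} — 7 values for 7 variables — and 3 appears only in box 1's list, so box 1 = 3.
The 6 still-open variables together cover exactly {1, 4, 5, 6, 7, 8} — 6 values for 6 variables — and 1 appears only in box 5's list, so box 5 = 1.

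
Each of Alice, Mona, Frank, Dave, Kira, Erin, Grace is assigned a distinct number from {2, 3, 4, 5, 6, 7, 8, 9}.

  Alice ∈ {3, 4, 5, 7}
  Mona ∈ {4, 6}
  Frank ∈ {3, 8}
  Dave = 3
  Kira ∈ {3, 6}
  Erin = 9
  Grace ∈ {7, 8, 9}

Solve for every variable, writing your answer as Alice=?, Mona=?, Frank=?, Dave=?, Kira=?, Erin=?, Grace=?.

Alice=5, Mona=4, Frank=8, Dave=3, Kira=6, Erin=9, Grace=7

Dave's domain is down to {3}, so Dave = 3. Eliminate 3 elsewhere: Alice, Frank, Kira.
Kira has just one choice, so Kira = 6. Remove 6 from Mona.
That leaves Erin = 9. Strike 9 from Grace.
Mona must be 4 (only option left). So Alice can't be 4.
Frank has just one choice, so Frank = 8. Eliminate 8 elsewhere: Grace.
Grace has just one choice, so Grace = 7. Eliminate 7 elsewhere: Alice.
Alice has just one choice, so Alice = 5.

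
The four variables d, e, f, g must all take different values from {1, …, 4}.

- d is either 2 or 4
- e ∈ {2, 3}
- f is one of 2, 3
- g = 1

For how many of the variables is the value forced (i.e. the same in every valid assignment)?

g's domain is down to {1}, so g = 1.
Among the 3 still-open variables, 4 fits only d (and all 3 values in {2, 3, 4} must be used), so d = 4.
Determined: d=4, g=1. The other variables each still have more than one consistent value. That makes 2.

2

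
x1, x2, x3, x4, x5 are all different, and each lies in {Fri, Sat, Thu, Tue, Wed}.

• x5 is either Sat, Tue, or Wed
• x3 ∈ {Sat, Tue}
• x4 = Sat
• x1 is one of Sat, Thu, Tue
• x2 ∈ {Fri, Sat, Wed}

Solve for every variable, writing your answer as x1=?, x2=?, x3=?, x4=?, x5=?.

x1=Thu, x2=Fri, x3=Tue, x4=Sat, x5=Wed

x4 has just one choice, so x4 = Sat. Remove Sat from x1, x2, x3, x5.
x3 has just one choice, so x3 = Tue. Strike Tue from x1, x5.
That leaves x5 = Wed. Strike Wed from x2.
x1 has just one choice, so x1 = Thu.
x2 has just one choice, so x2 = Fri.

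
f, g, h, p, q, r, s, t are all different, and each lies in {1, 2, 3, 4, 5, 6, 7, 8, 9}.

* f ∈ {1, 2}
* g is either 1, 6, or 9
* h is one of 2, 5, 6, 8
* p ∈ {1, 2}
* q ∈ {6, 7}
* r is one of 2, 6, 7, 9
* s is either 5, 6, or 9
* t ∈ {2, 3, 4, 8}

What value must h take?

8

f and p share exactly the 2 values {1, 2}; by pigeonhole those values go to them, so strike 1, 2 from g, h, r, t.
g, q, r share exactly the 3 values {6, 7, 9}; by pigeonhole those values go to them, so strike 6, 7, 9 from h, s.
That leaves s = 5. So h can't be 5.
So h = 8.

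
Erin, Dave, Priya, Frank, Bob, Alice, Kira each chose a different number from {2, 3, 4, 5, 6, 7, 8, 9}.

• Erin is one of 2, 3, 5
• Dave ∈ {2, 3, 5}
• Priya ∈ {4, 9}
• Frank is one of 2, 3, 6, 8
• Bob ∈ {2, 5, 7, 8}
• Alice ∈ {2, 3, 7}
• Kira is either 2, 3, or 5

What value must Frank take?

The 3 variables Erin, Dave, Kira are confined to {2, 3, 5}, which locks those values in; drop them from Frank, Bob, Alice.
That leaves Alice = 7. Remove 7 from Bob.
Bob must be 8 (only option left). Strike 8 from Frank.
So Frank = 6.

6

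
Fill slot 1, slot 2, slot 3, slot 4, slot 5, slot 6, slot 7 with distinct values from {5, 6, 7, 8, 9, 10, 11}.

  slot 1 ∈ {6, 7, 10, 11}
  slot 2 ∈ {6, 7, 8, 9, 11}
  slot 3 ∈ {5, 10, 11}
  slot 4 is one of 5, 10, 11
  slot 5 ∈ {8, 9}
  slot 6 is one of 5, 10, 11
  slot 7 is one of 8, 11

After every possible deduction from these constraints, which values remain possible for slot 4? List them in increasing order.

slot 3, slot 4, slot 6 share exactly the 3 values {5, 10, 11}; by pigeonhole those values go to them, so strike 5, 10, 11 from slot 1, slot 2, slot 7.
slot 7 has just one choice, so slot 7 = 8. Strike 8 from slot 2, slot 5.
slot 5 must be 9 (only option left). Strike 9 from slot 2.
No further eliminations apply; slot 4 can still be any of 5, 10, 11.

5, 10, 11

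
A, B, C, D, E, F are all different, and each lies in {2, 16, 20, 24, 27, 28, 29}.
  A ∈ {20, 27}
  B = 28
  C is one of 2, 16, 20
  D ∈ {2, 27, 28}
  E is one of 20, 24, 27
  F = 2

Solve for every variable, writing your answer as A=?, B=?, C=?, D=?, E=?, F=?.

B's domain is down to {28}, so B = 28. Remove 28 from D.
F's domain is down to {2}, so F = 2. Remove 2 from C, D.
D's domain is down to {27}, so D = 27. Eliminate 27 elsewhere: A, E.
A has just one choice, so A = 20. Remove 20 from C, E.
C's domain is down to {16}, so C = 16.
E must be 24 (only option left).

A=20, B=28, C=16, D=27, E=24, F=2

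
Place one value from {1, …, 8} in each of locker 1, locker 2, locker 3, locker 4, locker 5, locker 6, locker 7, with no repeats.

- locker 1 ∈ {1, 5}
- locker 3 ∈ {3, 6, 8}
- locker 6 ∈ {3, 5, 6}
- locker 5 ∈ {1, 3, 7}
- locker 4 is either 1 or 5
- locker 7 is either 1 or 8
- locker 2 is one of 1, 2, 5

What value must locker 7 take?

8

The 7 variables together cover exactly {1, 2, 3, 5, 6, 7, 8} — 7 values for 7 variables — and 2 appears only in locker 2's list, so locker 2 = 2.
The 6 still-open variables draw from only 6 values {1, 3, 5, 6, 7, 8}, so each is used; only locker 5 can be 7, hence locker 5 = 7.
The 2 variables locker 1 and locker 4 are confined to {1, 5}, which locks those values in; drop them from locker 6, locker 7.
So locker 7 = 8.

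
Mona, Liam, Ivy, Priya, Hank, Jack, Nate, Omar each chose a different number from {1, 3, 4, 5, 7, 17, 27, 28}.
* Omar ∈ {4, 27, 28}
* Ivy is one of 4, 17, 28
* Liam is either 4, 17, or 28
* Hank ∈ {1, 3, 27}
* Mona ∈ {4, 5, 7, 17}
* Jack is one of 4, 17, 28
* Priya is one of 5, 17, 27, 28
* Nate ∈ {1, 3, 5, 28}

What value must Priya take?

5

Among the 8 variables, 7 fits only Mona (and all 8 values in {1, 3, 4, 5, 7, 17, 27, 28} must be used), so Mona = 7.
Liam, Ivy, Jack between them cover only {4, 17, 28} — a naked triple. Remove those values from Priya, Nate, Omar.
Omar has just one choice, so Omar = 27. Eliminate 27 elsewhere: Priya, Hank.
So Priya = 5.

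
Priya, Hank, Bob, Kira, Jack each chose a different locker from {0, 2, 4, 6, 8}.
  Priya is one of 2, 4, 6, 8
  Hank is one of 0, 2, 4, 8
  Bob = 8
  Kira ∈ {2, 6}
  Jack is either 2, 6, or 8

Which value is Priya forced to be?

Bob has just one choice, so Bob = 8. Strike 8 from Priya, Hank, Jack.
The 4 still-open variables draw from only 4 values {0, 2, 4, 6}, so each is used; only Hank can be 0, hence Hank = 0.
The 3 still-open variables together cover exactly {2, 4, 6} — 3 values for 3 variables — and 4 appears only in Priya's list, so Priya = 4.

4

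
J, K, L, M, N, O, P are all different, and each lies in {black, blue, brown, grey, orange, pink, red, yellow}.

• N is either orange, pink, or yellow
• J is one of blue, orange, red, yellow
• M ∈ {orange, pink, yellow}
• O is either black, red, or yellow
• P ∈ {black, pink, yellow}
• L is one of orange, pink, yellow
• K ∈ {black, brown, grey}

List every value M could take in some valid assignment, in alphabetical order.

The 3 variables L, M, N are confined to {orange, pink, yellow}, which locks those values in; drop them from J, O, P.
P must be black (only option left). Strike black from K, O.
That leaves O = red. Remove red from J.
J has just one choice, so J = blue.
No further eliminations apply; M can still be any of orange, pink, yellow.

orange, pink, yellow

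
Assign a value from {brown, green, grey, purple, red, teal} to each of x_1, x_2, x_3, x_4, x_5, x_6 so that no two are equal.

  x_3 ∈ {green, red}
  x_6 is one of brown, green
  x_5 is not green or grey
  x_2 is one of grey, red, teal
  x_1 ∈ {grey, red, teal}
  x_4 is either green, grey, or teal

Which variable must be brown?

x_6

The 6 variables draw from only 6 values {brown, green, grey, purple, red, teal}, so each is used; only x_5 can be purple, hence x_5 = purple.
The 5 still-open variables together cover exactly {brown, green, grey, red, teal} — 5 values for 5 variables — and brown appears only in x_6's list, so x_6 = brown.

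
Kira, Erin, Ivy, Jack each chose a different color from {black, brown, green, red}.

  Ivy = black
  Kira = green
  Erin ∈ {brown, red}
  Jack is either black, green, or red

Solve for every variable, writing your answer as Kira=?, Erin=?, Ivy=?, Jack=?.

Kira=green, Erin=brown, Ivy=black, Jack=red

Kira must be green (only option left). Strike green from Jack.
That leaves Ivy = black. So Jack can't be black.
That leaves Jack = red. Strike red from Erin.
Erin must be brown (only option left).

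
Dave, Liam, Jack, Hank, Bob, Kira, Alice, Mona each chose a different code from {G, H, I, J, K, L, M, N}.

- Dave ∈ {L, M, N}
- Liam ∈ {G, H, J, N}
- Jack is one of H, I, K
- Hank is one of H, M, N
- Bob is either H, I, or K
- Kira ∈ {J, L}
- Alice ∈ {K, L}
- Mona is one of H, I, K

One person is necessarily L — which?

Among the 8 variables, G fits only Liam (and all 8 values in {G, H, I, J, K, L, M, N} must be used), so Liam = G.
The 7 still-open variables together cover exactly {H, I, J, K, L, M, N} — 7 values for 7 variables — and J appears only in Kira's list, so Kira = J.
Jack, Bob, Mona between them cover only {H, I, K} — a naked triple. Remove those values from Hank, Alice.
So L goes to Alice.

Alice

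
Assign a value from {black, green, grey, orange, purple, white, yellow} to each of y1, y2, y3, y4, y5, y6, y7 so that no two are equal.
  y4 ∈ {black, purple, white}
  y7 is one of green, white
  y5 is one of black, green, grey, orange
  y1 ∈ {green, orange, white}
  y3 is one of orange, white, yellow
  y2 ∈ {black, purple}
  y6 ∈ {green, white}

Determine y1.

The 7 variables together cover exactly {black, green, grey, orange, purple, white, yellow} — 7 values for 7 variables — and grey appears only in y5's list, so y5 = grey.
The 6 still-open variables draw from only 6 values {black, green, orange, purple, white, yellow}, so each is used; only y3 can be yellow, hence y3 = yellow.
The 5 still-open variables together cover exactly {black, green, orange, purple, white} — 5 values for 5 variables — and orange appears only in y1's list, so y1 = orange.

orange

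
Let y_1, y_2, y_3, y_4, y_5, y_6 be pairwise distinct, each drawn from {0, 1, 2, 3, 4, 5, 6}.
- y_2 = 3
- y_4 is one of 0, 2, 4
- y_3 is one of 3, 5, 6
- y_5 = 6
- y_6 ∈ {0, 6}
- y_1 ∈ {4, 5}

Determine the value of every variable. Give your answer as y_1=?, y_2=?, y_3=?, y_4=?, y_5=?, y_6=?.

y_1=4, y_2=3, y_3=5, y_4=2, y_5=6, y_6=0

y_2's domain is down to {3}, so y_2 = 3. Strike 3 from y_3.
y_5 must be 6 (only option left). Eliminate 6 elsewhere: y_3, y_6.
y_6's domain is down to {0}, so y_6 = 0. Remove 0 from y_4.
y_3 has just one choice, so y_3 = 5. Eliminate 5 elsewhere: y_1.
y_1 has just one choice, so y_1 = 4. So y_4 can't be 4.
y_4 must be 2 (only option left).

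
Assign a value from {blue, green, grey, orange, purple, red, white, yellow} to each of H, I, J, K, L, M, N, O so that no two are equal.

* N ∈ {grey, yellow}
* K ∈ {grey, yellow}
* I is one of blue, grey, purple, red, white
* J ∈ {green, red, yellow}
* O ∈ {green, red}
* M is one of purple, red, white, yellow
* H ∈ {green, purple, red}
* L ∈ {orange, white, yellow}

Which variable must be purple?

Among the 8 variables, blue fits only I (and all 8 values in {blue, green, grey, orange, purple, red, white, yellow} must be used), so I = blue.
The 7 still-open variables draw from only 7 values {green, grey, orange, purple, red, white, yellow}, so each is used; only L can be orange, hence L = orange.
The 6 still-open variables together cover exactly {green, grey, purple, red, white, yellow} — 6 values for 6 variables — and white appears only in M's list, so M = white.
The 5 still-open variables draw from only 5 values {green, grey, purple, red, yellow}, so each is used; only H can be purple, hence H = purple.

H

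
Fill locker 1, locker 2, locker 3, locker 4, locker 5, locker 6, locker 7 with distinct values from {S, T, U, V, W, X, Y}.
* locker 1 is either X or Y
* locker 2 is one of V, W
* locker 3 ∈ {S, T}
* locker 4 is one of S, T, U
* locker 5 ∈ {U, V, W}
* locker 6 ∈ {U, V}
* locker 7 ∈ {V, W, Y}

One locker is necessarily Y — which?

locker 7

Among the 7 variables, X fits only locker 1 (and all 7 values in {S, T, U, V, W, X, Y} must be used), so locker 1 = X.
The 6 still-open variables draw from only 6 values {S, T, U, V, W, Y}, so each is used; only locker 7 can be Y, hence locker 7 = Y.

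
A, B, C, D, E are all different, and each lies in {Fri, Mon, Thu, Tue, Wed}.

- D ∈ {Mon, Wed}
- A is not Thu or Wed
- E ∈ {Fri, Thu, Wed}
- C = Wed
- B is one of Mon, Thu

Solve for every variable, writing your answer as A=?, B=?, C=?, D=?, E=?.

C must be Wed (only option left). Eliminate Wed elsewhere: D, E.
That leaves D = Mon. Remove Mon from A, B.
B's domain is down to {Thu}, so B = Thu. Eliminate Thu elsewhere: E.
That leaves E = Fri. Eliminate Fri elsewhere: A.
A's domain is down to {Tue}, so A = Tue.

A=Tue, B=Thu, C=Wed, D=Mon, E=Fri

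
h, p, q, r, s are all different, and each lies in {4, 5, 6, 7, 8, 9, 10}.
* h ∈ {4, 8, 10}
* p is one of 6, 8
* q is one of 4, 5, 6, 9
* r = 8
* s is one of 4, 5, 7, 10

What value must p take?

6

r has just one choice, so r = 8. Eliminate 8 elsewhere: h, p.
So p = 6.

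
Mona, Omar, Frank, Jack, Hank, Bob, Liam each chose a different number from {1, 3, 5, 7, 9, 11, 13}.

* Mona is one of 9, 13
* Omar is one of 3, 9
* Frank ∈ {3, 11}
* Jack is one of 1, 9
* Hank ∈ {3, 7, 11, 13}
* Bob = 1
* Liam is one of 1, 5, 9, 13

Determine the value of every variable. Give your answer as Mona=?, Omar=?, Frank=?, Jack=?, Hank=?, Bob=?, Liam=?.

Mona=13, Omar=3, Frank=11, Jack=9, Hank=7, Bob=1, Liam=5

Bob must be 1 (only option left). Remove 1 from Jack, Liam.
That leaves Jack = 9. Remove 9 from Mona, Omar, Liam.
Mona must be 13 (only option left). Strike 13 from Hank, Liam.
That leaves Omar = 3. So Frank, Hank can't be 3.
Frank has just one choice, so Frank = 11. So Hank can't be 11.
Hank's domain is down to {7}, so Hank = 7.
That leaves Liam = 5.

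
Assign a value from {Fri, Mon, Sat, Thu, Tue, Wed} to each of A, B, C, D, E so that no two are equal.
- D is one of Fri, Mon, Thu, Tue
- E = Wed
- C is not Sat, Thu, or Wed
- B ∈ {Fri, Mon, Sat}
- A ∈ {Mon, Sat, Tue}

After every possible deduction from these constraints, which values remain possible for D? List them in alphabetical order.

E has just one choice, so E = Wed.
No further eliminations apply; D can still be any of Fri, Mon, Thu, Tue.

Fri, Mon, Thu, Tue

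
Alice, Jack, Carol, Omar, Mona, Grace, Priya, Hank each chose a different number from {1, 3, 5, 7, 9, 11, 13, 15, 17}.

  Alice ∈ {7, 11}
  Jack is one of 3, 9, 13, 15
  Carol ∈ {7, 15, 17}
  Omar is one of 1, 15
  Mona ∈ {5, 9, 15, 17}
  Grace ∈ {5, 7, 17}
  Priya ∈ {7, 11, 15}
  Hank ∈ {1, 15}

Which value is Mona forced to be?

The 2 variables Omar and Hank are confined to {1, 15}, which locks those values in; drop them from Jack, Carol, Mona, Priya.
The 2 variables Alice and Priya are confined to {7, 11}, which locks those values in; drop them from Carol, Grace.
That leaves Carol = 17. So Mona, Grace can't be 17.
Grace must be 5 (only option left). Remove 5 from Mona.
So Mona = 9.

9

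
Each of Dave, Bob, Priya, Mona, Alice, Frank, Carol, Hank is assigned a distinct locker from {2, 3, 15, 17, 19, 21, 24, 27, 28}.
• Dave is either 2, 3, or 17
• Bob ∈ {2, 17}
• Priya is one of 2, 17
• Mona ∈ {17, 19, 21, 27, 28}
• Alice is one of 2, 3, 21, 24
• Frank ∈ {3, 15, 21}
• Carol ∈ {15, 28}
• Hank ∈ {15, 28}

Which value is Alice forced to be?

Bob and Priya share exactly the 2 values {2, 17}; by pigeonhole those values go to them, so strike 2, 17 from Dave, Mona, Alice.
Dave must be 3 (only option left). Strike 3 from Alice, Frank.
Carol and Hank between them cover only {15, 28} — a naked pair. Remove those values from Mona, Frank.
That leaves Frank = 21. Eliminate 21 elsewhere: Mona, Alice.
So Alice = 24.

24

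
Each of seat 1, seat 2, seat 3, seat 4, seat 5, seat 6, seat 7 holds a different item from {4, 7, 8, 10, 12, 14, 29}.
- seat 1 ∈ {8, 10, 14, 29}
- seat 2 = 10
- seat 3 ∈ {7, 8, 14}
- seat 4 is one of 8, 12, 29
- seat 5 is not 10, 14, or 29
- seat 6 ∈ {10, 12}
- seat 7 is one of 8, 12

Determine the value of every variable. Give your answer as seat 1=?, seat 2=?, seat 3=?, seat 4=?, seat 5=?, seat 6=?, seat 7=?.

seat 2 has just one choice, so seat 2 = 10. So seat 1, seat 6 can't be 10.
seat 6's domain is down to {12}, so seat 6 = 12. So seat 4, seat 5, seat 7 can't be 12.
seat 7 has just one choice, so seat 7 = 8. Remove 8 from seat 1, seat 3, seat 4, seat 5.
seat 4's domain is down to {29}, so seat 4 = 29. So seat 1 can't be 29.
That leaves seat 1 = 14. Eliminate 14 elsewhere: seat 3.
That leaves seat 3 = 7. Remove 7 from seat 5.
seat 5 must be 4 (only option left).

seat 1=14, seat 2=10, seat 3=7, seat 4=29, seat 5=4, seat 6=12, seat 7=8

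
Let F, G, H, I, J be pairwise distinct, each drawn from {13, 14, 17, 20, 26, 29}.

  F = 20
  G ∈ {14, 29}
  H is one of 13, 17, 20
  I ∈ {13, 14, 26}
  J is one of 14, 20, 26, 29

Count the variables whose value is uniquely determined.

F's domain is down to {20}, so F = 20. Remove 20 from H, J.
Determined: F=20. The other variables each still have more than one consistent value. That makes 1.

1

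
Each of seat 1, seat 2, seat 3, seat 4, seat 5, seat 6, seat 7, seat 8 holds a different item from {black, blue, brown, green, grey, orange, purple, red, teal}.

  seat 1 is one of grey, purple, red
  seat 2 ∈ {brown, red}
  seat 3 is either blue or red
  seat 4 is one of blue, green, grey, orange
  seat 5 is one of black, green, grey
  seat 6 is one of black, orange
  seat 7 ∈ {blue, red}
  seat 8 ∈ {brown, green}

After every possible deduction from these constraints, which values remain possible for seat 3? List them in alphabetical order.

blue, red

The 8 variables draw from only 8 values {black, blue, brown, green, grey, orange, purple, red}, so each is used; only seat 1 can be purple, hence seat 1 = purple.
seat 3 and seat 7 share exactly the 2 values {blue, red}; by pigeonhole those values go to them, so strike blue, red from seat 2, seat 4.
seat 2 must be brown (only option left). Eliminate brown elsewhere: seat 8.
seat 8's domain is down to {green}, so seat 8 = green. Strike green from seat 4, seat 5.
No further eliminations apply; seat 3 can still be any of blue, red.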